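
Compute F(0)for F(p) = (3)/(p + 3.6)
DC gain = F(0) = num(0)/den(0) = 3/3.6 = 0.8333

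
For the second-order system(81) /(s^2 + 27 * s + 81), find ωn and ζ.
Standard form: ωn²/(s²+2ζωn·s+ωn²).
const=81=ωn² → ωn=9, s coeff=27=2ζωn → ζ=1.5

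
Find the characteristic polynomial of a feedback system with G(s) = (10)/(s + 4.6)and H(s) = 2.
Characteristic poly = G_den * H_den + G_num * H_num = (s + 4.6) + (20) = s + 24.6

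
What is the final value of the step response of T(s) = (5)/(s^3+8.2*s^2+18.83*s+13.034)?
FVT: lim_{t→∞} y(t) = lim_{s→0} s*Y(s) where Y(s) = T(s)/s.
= lim_{s→0} T(s) = T(0) = num(0)/den(0) = 5/13.034 = 0.3836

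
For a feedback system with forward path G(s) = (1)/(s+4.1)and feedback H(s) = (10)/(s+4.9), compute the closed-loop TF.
Closed-loop T = G/(1+GH).
Numerator: G_num * H_den = s + 4.9.
Denominator: G_den * H_den + G_num * H_num = (s^2 + 9*s + 20.09) + (10) = s^2 + 9*s + 30.09.
T(s) = (s + 4.9)/(s^2 + 9*s + 30.09)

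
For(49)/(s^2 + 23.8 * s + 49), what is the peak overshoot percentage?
Standard form: ωn²/(s²+2ζωn·s+ωn²) → ωn = 7, ζ = 1.7.
ζ ≥ 1, so the response is non-oscillatory: peak overshoot = 0%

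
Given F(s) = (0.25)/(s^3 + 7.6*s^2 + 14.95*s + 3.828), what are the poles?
Set denominator = 0: s^3 + 7.6*s^2 + 14.95*s + 3.828 = (s + 4.4)(s + 0.3)(s + 2.9) = 0 → Poles: -0.3, -2.9, -4.4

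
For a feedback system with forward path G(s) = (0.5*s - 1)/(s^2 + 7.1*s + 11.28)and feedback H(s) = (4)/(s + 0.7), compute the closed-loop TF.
Closed-loop T = G/(1+GH).
Numerator: G_num * H_den = 0.5*s^2 - 0.65*s - 0.7.
Denominator: G_den * H_den + G_num * H_num = (s^3 + 7.8*s^2 + 16.25*s + 7.896) + (2*s - 4) = s^3 + 7.8*s^2 + 18.25*s + 3.896.
T(s) = (0.5*s^2 - 0.65*s - 0.7)/(s^3 + 7.8*s^2 + 18.25*s + 3.896)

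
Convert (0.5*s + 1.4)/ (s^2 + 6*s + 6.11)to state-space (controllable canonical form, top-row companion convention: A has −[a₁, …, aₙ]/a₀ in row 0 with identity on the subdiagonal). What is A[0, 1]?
Reachable canonical form for den = s^2 + 6*s + 6.11: top row of A = -[a₁,a₂,...,aₙ]/a₀, ones on the subdiagonal, zeros elsewhere.
A = [[-6, -6.11], [1, 0]].
A[0,1] = -6.11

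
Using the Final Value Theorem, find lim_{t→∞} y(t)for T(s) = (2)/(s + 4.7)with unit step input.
FVT: lim_{t→∞} y(t) = lim_{s→0} s*Y(s) where Y(s) = T(s)/s.
= lim_{s→0} T(s) = T(0) = num(0)/den(0) = 2/4.7 = 0.4255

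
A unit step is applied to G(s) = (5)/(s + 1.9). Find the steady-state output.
FVT: lim_{t→∞} y(t) = lim_{s→0} s*Y(s) where Y(s) = G(s)/s.
= lim_{s→0} G(s) = G(0) = num(0)/den(0) = 5/1.9 = 2.632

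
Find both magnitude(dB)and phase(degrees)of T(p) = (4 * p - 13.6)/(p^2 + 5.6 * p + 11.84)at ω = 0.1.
Substitute p = j*0.1: T(j0.1) = -1.14545 + 0.0880349j.
|T| = 20*log₁₀(sqrt(Re²+Im²)) = 1.21 dB.
∠T = atan2(Im, Re) = 175.61°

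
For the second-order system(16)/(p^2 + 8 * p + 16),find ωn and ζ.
Standard form: ωn²/(p²+2ζωn·p+ωn²).
const=16=ωn² → ωn=4, p coeff=8=2ζωn → ζ=1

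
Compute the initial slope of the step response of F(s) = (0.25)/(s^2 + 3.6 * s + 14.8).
IVT: y'(0⁺) = lim_{s→∞} s²·Y(s) = lim_{s→∞} s·F(s).
deg(num) = 0, deg(den) = 2, relative degree = 2 ≥ 2, so s·F(s) → 0. Initial slope = 0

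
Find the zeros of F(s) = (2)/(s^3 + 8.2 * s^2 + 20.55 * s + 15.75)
Numerator is a nonzero constant (2) → Zeros: none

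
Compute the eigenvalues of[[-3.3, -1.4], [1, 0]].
Eigenvalues solve det(λI - A) = 0.
Characteristic polynomial: λ^2 + 3.3*λ + 1.4 = 0.
Factor: (λ + 2.8)(λ + 0.5) = 0.
Roots: -0.5, -2.8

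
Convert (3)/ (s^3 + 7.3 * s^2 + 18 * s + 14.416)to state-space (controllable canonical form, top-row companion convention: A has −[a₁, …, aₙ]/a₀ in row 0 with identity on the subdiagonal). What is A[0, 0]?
Reachable canonical form for den = s^3 + 7.3*s^2 + 18*s + 14.416: top row of A = -[a₁,a₂,...,aₙ]/a₀, ones on the subdiagonal, zeros elsewhere.
A = [[-7.3, -18, -14.416], [1, 0, 0], [0, 1, 0]].
A[0,0] = -7.3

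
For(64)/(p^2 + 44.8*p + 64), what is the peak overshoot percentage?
Standard form: ωn²/(p²+2ζωn·p+ωn²) → ωn = 8, ζ = 2.8.
ζ ≥ 1, so the response is non-oscillatory: peak overshoot = 0%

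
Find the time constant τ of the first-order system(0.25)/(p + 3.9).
First-order system: τ = -1/pole. Pole = -3.9. τ = -1/(-3.9) = 0.2564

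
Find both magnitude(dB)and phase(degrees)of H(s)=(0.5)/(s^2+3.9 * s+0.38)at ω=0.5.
Substitute s = j*0.5: H(j0.5) = 0.0170184 - 0.255276j.
|H| = 20*log₁₀(sqrt(Re²+Im²)) = -11.84 dB.
∠H = atan2(Im, Re) = -86.19°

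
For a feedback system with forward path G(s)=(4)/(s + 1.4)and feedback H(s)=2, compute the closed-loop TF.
Closed-loop T = G/(1+GH).
Numerator: G_num * H_den = 4.
Denominator: G_den * H_den + G_num * H_num = (s + 1.4) + (8) = s + 9.4.
T(s) = (4)/(s + 9.4)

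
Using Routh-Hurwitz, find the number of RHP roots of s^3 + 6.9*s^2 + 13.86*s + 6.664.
Routh array:
s^3: [1, 13.86]; s^2: [6.9, 6.664]; s^1: [12.8942]; s^0: [6.664]
First column: [1, 6.9, 12.8942, 6.664]. Sign changes = RHP roots = 0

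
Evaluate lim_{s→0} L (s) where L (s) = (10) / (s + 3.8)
DC gain = L(0) = num(0)/den(0) = 10/3.8 = 2.632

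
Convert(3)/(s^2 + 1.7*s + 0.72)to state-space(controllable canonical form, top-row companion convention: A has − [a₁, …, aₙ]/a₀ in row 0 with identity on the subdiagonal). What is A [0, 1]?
Reachable canonical form for den = s^2 + 1.7*s + 0.72: top row of A = -[a₁,a₂,...,aₙ]/a₀, ones on the subdiagonal, zeros elsewhere.
A = [[-1.7, -0.72], [1, 0]].
A[0,1] = -0.72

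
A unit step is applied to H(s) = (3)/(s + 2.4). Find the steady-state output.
FVT: lim_{t→∞} y(t) = lim_{s→0} s*Y(s) where Y(s) = H(s)/s.
= lim_{s→0} H(s) = H(0) = num(0)/den(0) = 3/2.4 = 1.25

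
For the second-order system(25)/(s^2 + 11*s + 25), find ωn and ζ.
Standard form: ωn²/(s²+2ζωn·s+ωn²).
const=25=ωn² → ωn=5, s coeff=11=2ζωn → ζ=1.1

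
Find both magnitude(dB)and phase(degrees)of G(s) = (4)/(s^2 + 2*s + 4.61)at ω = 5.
Substitute s = j*5: G(j5) = -0.158138 - 0.0775566j.
|G| = 20*log₁₀(sqrt(Re²+Im²)) = -15.08 dB.
∠G = atan2(Im, Re) = -153.87°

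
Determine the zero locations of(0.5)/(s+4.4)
Numerator is a nonzero constant (0.5) → Zeros: none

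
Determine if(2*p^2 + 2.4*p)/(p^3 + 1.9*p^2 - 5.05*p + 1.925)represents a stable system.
Denominator: p^3 + 1.9*p^2 - 5.05*p + 1.925 = (p - 1.1)(p + 3.5)(p - 0.5). Poles: -3.5, 0.5, 1.1. All Re(p)<0: No (unstable)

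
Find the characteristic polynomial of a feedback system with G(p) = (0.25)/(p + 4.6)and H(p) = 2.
Characteristic poly = G_den * H_den + G_num * H_num = (p + 4.6) + (0.5) = p + 5.1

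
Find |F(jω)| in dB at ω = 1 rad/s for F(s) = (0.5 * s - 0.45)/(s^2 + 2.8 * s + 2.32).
Substitute s = j*1: F(j1) = 0.0841125 + 0.200367j.
|F(j1)| = sqrt(Re² + Im²) = 0.2173.
20*log₁₀(0.2173) = -13.26 dB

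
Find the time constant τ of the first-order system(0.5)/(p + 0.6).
First-order system: τ = -1/pole. Pole = -0.6. τ = -1/(-0.6) = 1.667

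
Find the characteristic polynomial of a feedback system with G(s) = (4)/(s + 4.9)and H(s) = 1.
Characteristic poly = G_den * H_den + G_num * H_num = (s + 4.9) + (4) = s + 8.9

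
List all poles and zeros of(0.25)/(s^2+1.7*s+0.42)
Set denominator = 0: s^2 + 1.7*s + 0.42 = (s + 0.3)(s + 1.4) = 0 → Poles: -0.3, -1.4
Numerator is a nonzero constant (0.25) → Zeros: none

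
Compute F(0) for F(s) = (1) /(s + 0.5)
DC gain = F(0) = num(0)/den(0) = 1/0.5 = 2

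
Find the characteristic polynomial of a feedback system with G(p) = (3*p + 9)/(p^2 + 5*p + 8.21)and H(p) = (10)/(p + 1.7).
Characteristic poly = G_den * H_den + G_num * H_num = (p^3 + 6.7*p^2 + 16.71*p + 13.957) + (30*p + 90) = p^3 + 6.7*p^2 + 46.71*p + 103.957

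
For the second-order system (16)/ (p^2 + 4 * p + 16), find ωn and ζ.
Standard form: ωn²/(p²+2ζωn·p+ωn²).
const=16=ωn² → ωn=4, p coeff=4=2ζωn → ζ=0.5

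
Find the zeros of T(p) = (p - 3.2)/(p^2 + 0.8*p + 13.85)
Set numerator = 0: p - 3.2 = 0 → Zeros: 3.2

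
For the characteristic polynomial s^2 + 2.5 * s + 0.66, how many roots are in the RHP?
s^2 + 2.5*s + 0.66 = (s + 0.3)(s + 2.2). Poles: -0.3, -2.2. RHP poles (Re>0): 0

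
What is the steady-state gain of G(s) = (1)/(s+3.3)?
DC gain = G(0) = num(0)/den(0) = 1/3.3 = 0.303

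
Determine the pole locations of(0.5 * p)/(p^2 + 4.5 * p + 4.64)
Set denominator = 0: p^2 + 4.5*p + 4.64 = (p + 1.6)(p + 2.9) = 0 → Poles: -1.6, -2.9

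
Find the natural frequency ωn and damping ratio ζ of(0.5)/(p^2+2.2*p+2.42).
Underdamped: complex pole -1.1 + 1.1j. ωn = |pole| = 1.556, ζ = -Re(pole)/ωn = 0.7071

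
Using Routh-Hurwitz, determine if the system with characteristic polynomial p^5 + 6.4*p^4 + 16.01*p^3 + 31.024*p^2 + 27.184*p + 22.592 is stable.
Routh array:
p^5: [1, 16.01, 27.184]; p^4: [6.4, 31.024, 22.592]; p^3: [11.1625, 23.654]; p^2: [17.462, 22.592]; p^1: [9.21219]; p^0: [22.592]
First column: [1, 6.4, 11.1625, 17.462, 9.21219, 22.592]. Sign changes = 0.
Yes, stable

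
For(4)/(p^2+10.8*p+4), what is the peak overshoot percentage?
Standard form: ωn²/(p²+2ζωn·p+ωn²) → ωn = 2, ζ = 2.7.
ζ ≥ 1, so the response is non-oscillatory: peak overshoot = 0%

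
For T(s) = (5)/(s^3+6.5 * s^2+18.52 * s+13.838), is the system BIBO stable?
Denominator: s^3 + 6.5*s^2 + 18.52*s + 13.838 = (s + 1.1)(s^2 + 5.4*s + 12.58). Poles: -1.1, -2.7 + 2.3j, -2.7 - 2.3j. All Re(p)<0: Yes (stable)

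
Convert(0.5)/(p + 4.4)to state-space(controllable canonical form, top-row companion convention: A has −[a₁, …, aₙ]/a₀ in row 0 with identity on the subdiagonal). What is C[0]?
Reachable canonical form: C = numerator coefficients (right-aligned, zero-padded to length n).
num = 0.5, C = [[0.5]].
C[0] = 0.5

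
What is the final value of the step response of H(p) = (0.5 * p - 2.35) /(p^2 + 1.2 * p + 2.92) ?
FVT: lim_{t→∞} y(t) = lim_{p→0} p*Y(p) where Y(p) = H(p)/p.
= lim_{p→0} H(p) = H(0) = num(0)/den(0) = -2.35/2.92 = -0.8048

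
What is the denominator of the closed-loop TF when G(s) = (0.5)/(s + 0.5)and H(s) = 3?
Characteristic poly = G_den * H_den + G_num * H_num = (s + 0.5) + (1.5) = s + 2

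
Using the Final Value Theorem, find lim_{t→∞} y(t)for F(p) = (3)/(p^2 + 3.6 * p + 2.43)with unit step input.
FVT: lim_{t→∞} y(t) = lim_{p→0} p*Y(p) where Y(p) = F(p)/p.
= lim_{p→0} F(p) = F(0) = num(0)/den(0) = 3/2.43 = 1.235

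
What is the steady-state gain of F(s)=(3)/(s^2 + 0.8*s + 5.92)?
DC gain = F(0) = num(0)/den(0) = 3/5.92 = 0.5068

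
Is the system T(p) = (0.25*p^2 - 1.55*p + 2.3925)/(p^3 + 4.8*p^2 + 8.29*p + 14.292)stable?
Denominator: p^3 + 4.8*p^2 + 8.29*p + 14.292 = (p + 3.6)(p^2 + 1.2*p + 3.97). Poles: -0.6 + 1.9j, -0.6 - 1.9j, -3.6. All Re(p)<0: Yes (stable)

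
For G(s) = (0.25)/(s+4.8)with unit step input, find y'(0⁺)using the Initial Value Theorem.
IVT: y'(0⁺) = lim_{s→∞} s²·Y(s) = lim_{s→∞} s·G(s).
deg(num) = 0, deg(den) = 1, relative degree = 1, so s·G(s) → (leading num)/(leading den) = 0.25/1 = 0.25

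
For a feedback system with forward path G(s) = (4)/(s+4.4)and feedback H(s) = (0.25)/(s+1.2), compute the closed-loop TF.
Closed-loop T = G/(1+GH).
Numerator: G_num * H_den = 4*s + 4.8.
Denominator: G_den * H_den + G_num * H_num = (s^2 + 5.6*s + 5.28) + (1) = s^2 + 5.6*s + 6.28.
T(s) = (4*s + 4.8)/(s^2 + 5.6*s + 6.28)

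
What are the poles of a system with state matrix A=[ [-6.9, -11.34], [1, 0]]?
Eigenvalues solve det(λI - A) = 0.
Characteristic polynomial: λ^2 + 6.9*λ + 11.34 = 0.
Factor: (λ + 4.2)(λ + 2.7) = 0.
Roots: -2.7, -4.2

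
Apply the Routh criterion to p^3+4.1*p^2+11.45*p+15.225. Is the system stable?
Routh array:
p^3: [1, 11.45]; p^2: [4.1, 15.225]; p^1: [7.73659]; p^0: [15.225]
First column: [1, 4.1, 7.73659, 15.225]. Sign changes = 0.
Yes, stable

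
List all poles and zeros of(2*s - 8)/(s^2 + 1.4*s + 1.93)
Set denominator = 0: s^2 + 1.4*s + 1.93 = 0 → Poles: -0.7 + 1.2j, -0.7 - 1.2j
Set numerator = 0: 2*s - 8 = 0 → Zeros: 4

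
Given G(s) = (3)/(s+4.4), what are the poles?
Set denominator = 0: s + 4.4 = 0 → Poles: -4.4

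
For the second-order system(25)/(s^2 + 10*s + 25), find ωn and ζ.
Standard form: ωn²/(s²+2ζωn·s+ωn²).
const=25=ωn² → ωn=5, s coeff=10=2ζωn → ζ=1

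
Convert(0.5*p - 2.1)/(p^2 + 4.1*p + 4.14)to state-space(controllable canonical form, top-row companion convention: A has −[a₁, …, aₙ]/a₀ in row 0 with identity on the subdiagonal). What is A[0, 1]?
Reachable canonical form for den = p^2 + 4.1*p + 4.14: top row of A = -[a₁,a₂,...,aₙ]/a₀, ones on the subdiagonal, zeros elsewhere.
A = [[-4.1, -4.14], [1, 0]].
A[0,1] = -4.14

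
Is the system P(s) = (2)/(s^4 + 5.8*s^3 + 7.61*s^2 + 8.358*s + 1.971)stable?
Denominator: s^4 + 5.8*s^3 + 7.61*s^2 + 8.358*s + 1.971 = (s + 0.3)(s + 4.5)(s^2 + s + 1.46). Poles: -0.3, -0.5 + 1.1j, -0.5 - 1.1j, -4.5. All Re(p)<0: Yes (stable)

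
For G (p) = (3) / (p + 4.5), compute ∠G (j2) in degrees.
Substitute p = j*2: G(j2) = 0.556701 - 0.247423j.
∠G(j2) = atan2(Im, Re) = atan2(-0.247423, 0.556701) = -23.96°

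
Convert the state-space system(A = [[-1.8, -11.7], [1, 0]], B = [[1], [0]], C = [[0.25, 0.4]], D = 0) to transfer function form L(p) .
L(p) = C(pI - A)⁻¹B + D.
Characteristic polynomial det(pI - A) = p^2 + 1.8*p + 11.7.
Numerator from C·adj(pI-A)·B + D·det(pI-A) = 0.25*p + 0.4.
L(p) = (0.25*p + 0.4)/(p^2 + 1.8*p + 11.7)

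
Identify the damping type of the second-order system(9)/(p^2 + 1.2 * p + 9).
Standard form: ωn²/(p²+2ζωn·p+ωn²) gives ωn=3, ζ=0.2.
Underdamped (ζ = 0.2 < 1)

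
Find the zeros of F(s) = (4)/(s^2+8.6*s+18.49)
Numerator is a nonzero constant (4) → Zeros: none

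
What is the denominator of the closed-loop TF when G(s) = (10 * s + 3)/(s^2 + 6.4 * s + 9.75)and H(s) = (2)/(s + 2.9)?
Characteristic poly = G_den * H_den + G_num * H_num = (s^3 + 9.3*s^2 + 28.31*s + 28.275) + (20*s + 6) = s^3 + 9.3*s^2 + 48.31*s + 34.275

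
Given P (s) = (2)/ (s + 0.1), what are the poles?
Set denominator = 0: s + 0.1 = 0 → Poles: -0.1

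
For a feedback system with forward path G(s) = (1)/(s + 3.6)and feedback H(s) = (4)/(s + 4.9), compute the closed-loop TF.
Closed-loop T = G/(1+GH).
Numerator: G_num * H_den = s + 4.9.
Denominator: G_den * H_den + G_num * H_num = (s^2 + 8.5*s + 17.64) + (4) = s^2 + 8.5*s + 21.64.
T(s) = (s + 4.9)/(s^2 + 8.5*s + 21.64)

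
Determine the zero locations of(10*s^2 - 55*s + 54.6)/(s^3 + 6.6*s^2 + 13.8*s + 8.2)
Set numerator = 0: 10*s^2 - 55*s + 54.6 = 10*(s - 1.3)(s - 4.2) = 0 → Zeros: 1.3, 4.2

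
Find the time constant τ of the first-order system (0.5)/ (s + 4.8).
First-order system: τ = -1/pole. Pole = -4.8. τ = -1/(-4.8) = 0.2083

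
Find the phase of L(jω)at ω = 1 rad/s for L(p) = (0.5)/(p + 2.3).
Substitute p = j*1: L(j1) = 0.18283 - 0.0794913j.
∠L(j1) = atan2(Im, Re) = atan2(-0.0794913, 0.18283) = -23.50°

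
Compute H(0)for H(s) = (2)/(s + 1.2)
DC gain = H(0) = num(0)/den(0) = 2/1.2 = 1.667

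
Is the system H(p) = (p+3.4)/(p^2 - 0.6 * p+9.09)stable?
Denominator: p^2 - 0.6*p + 9.09. Poles: 0.3 + 3j, 0.3 - 3j. All Re(p)<0: No (unstable)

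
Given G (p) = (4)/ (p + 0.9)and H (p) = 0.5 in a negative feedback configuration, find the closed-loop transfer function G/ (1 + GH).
Closed-loop T = G/(1+GH).
Numerator: G_num * H_den = 4.
Denominator: G_den * H_den + G_num * H_num = (p + 0.9) + (2) = p + 2.9.
T(p) = (4)/(p + 2.9)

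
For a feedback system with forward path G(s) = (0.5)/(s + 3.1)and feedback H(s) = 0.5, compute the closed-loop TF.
Closed-loop T = G/(1+GH).
Numerator: G_num * H_den = 0.5.
Denominator: G_den * H_den + G_num * H_num = (s + 3.1) + (0.25) = s + 3.35.
T(s) = (0.5)/(s + 3.35)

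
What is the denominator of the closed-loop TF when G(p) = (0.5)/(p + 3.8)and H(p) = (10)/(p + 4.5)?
Characteristic poly = G_den * H_den + G_num * H_num = (p^2 + 8.3*p + 17.1) + (5) = p^2 + 8.3*p + 22.1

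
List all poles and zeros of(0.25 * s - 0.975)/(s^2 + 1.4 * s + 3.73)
Set denominator = 0: s^2 + 1.4*s + 3.73 = 0 → Poles: -0.7 + 1.8j, -0.7 - 1.8j
Set numerator = 0: 0.25*s - 0.975 = 0 → Zeros: 3.9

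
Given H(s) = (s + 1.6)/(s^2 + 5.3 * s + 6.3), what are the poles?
Set denominator = 0: s^2 + 5.3*s + 6.3 = (s + 1.8)(s + 3.5) = 0 → Poles: -1.8, -3.5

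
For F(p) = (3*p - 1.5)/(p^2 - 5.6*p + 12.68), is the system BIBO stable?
Denominator: p^2 - 5.6*p + 12.68. Poles: 2.8 + 2.2j, 2.8 - 2.2j. All Re(p)<0: No (unstable)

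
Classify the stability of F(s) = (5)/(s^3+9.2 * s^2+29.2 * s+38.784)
Denominator: s^3 + 9.2*s^2 + 29.2*s + 38.784 = (s + 4.8)(s^2 + 4.4*s + 8.08). Poles: -2.2 + 1.8j, -2.2 - 1.8j, -4.8. Stable (all poles in LHP)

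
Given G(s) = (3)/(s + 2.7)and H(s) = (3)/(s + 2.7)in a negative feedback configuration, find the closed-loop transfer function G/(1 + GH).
Closed-loop T = G/(1+GH).
Numerator: G_num * H_den = 3*s + 8.1.
Denominator: G_den * H_den + G_num * H_num = (s^2 + 5.4*s + 7.29) + (9) = s^2 + 5.4*s + 16.29.
T(s) = (3*s + 8.1)/(s^2 + 5.4*s + 16.29)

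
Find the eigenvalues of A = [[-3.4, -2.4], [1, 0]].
Eigenvalues solve det(λI - A) = 0.
Characteristic polynomial: λ^2 + 3.4*λ + 2.4 = 0.
Factor: (λ + 1)(λ + 2.4) = 0.
Roots: -1, -2.4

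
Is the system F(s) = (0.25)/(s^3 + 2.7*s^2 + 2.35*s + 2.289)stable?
Denominator: s^3 + 2.7*s^2 + 2.35*s + 2.289 = (s + 2.1)(s^2 + 0.6*s + 1.09). Poles: -0.3 + 1j, -0.3 - 1j, -2.1. All Re(p)<0: Yes (stable)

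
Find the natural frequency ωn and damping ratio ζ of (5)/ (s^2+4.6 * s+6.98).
Underdamped: complex pole -2.3 + 1.3j. ωn = |pole| = 2.642, ζ = -Re(pole)/ωn = 0.8706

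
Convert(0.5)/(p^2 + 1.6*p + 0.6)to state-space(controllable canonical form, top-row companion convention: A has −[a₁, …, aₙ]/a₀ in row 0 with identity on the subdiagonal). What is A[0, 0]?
Reachable canonical form for den = p^2 + 1.6*p + 0.6: top row of A = -[a₁,a₂,...,aₙ]/a₀, ones on the subdiagonal, zeros elsewhere.
A = [[-1.6, -0.6], [1, 0]].
A[0,0] = -1.6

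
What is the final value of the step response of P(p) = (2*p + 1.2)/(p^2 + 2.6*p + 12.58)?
FVT: lim_{t→∞} y(t) = lim_{p→0} p*Y(p) where Y(p) = P(p)/p.
= lim_{p→0} P(p) = P(0) = num(0)/den(0) = 1.2/12.58 = 0.09539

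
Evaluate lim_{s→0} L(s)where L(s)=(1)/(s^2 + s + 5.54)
DC gain = L(0) = num(0)/den(0) = 1/5.54 = 0.1805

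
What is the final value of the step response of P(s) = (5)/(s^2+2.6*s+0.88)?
FVT: lim_{t→∞} y(t) = lim_{s→0} s*Y(s) where Y(s) = P(s)/s.
= lim_{s→0} P(s) = P(0) = num(0)/den(0) = 5/0.88 = 5.682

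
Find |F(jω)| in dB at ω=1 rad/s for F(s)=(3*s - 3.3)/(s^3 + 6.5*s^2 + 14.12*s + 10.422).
Substitute s = j*1: F(j1) = 0.14088 + 0.293638j.
|F(j1)| = sqrt(Re² + Im²) = 0.3257.
20*log₁₀(0.3257) = -9.74 dB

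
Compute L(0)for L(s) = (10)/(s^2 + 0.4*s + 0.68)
DC gain = L(0) = num(0)/den(0) = 10/0.68 = 14.71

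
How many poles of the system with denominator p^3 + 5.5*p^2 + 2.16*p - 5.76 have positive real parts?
p^3 + 5.5*p^2 + 2.16*p - 5.76 = (p - 0.8)(p + 4.8)(p + 1.5). Poles: -1.5, -4.8, 0.8. RHP poles (Re>0): 1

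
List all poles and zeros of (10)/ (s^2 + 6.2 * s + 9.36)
Set denominator = 0: s^2 + 6.2*s + 9.36 = (s + 3.6)(s + 2.6) = 0 → Poles: -2.6, -3.6
Numerator is a nonzero constant (10) → Zeros: none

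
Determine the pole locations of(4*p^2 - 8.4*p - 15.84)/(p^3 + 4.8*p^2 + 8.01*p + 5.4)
Set denominator = 0: p^3 + 4.8*p^2 + 8.01*p + 5.4 = (p + 2.4)(p^2 + 2.4*p + 2.25) = 0 → Poles: -1.2 + 0.9j, -1.2 - 0.9j, -2.4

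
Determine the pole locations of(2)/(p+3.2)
Set denominator = 0: p + 3.2 = 0 → Poles: -3.2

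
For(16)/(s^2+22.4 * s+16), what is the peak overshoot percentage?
Standard form: ωn²/(s²+2ζωn·s+ωn²) → ωn = 4, ζ = 2.8.
ζ ≥ 1, so the response is non-oscillatory: peak overshoot = 0%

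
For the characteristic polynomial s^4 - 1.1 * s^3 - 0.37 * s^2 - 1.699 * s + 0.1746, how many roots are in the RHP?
s^4 - 1.1*s^3 - 0.37*s^2 - 1.699*s + 0.1746 = (s - 1.8)(s - 0.1)(s^2 + 0.8*s + 0.97). Poles: -0.4 + 0.9j, -0.4 - 0.9j, 0.1, 1.8. RHP poles (Re>0): 2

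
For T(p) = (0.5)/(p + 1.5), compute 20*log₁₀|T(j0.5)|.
Substitute p = j*0.5: T(j0.5) = 0.3 - 0.1j.
|T(j0.5)| = sqrt(Re² + Im²) = 0.3162.
20*log₁₀(0.3162) = -10.00 dB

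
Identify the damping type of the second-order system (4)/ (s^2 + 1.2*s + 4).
Standard form: ωn²/(s²+2ζωn·s+ωn²) gives ωn=2, ζ=0.3.
Underdamped (ζ = 0.3 < 1)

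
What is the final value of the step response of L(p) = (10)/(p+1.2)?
FVT: lim_{t→∞} y(t) = lim_{p→0} p*Y(p) where Y(p) = L(p)/p.
= lim_{p→0} L(p) = L(0) = num(0)/den(0) = 10/1.2 = 8.333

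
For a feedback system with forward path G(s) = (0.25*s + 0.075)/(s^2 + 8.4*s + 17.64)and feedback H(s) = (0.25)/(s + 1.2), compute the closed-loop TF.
Closed-loop T = G/(1+GH).
Numerator: G_num * H_den = 0.25*s^2 + 0.375*s + 0.09.
Denominator: G_den * H_den + G_num * H_num = (s^3 + 9.6*s^2 + 27.72*s + 21.168) + (0.0625*s + 0.01875) = s^3 + 9.6*s^2 + 27.7825*s + 21.18675.
T(s) = (0.25*s^2 + 0.375*s + 0.09)/(s^3 + 9.6*s^2 + 27.7825*s + 21.18675)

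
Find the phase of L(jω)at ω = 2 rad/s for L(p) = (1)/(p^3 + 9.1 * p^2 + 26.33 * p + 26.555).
Substitute p = j*2: L(j2) = -0.00470728 - 0.0213537j.
∠L(j2) = atan2(Im, Re) = atan2(-0.0213537, -0.00470728) = -102.43°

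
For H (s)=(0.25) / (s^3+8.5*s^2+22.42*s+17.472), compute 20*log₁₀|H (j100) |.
Substitute s = j*100: H(j100) = -2.11875e-08 + 2.48757e-07j.
|H(j100)| = sqrt(Re² + Im²) = 2.497e-07.
20*log₁₀(2.497e-07) = -132.05 dB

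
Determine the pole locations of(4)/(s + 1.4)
Set denominator = 0: s + 1.4 = 0 → Poles: -1.4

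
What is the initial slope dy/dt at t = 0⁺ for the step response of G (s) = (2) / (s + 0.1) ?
IVT: y'(0⁺) = lim_{s→∞} s²·Y(s) = lim_{s→∞} s·G(s).
deg(num) = 0, deg(den) = 1, relative degree = 1, so s·G(s) → (leading num)/(leading den) = 2/1 = 2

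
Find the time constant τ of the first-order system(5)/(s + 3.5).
First-order system: τ = -1/pole. Pole = -3.5. τ = -1/(-3.5) = 0.2857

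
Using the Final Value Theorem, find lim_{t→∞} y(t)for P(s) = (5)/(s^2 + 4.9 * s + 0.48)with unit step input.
FVT: lim_{t→∞} y(t) = lim_{s→0} s*Y(s) where Y(s) = P(s)/s.
= lim_{s→0} P(s) = P(0) = num(0)/den(0) = 5/0.48 = 10.42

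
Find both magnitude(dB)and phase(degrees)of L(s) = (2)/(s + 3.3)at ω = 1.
Substitute s = j*1: L(j1) = 0.555088 - 0.168209j.
|L| = 20*log₁₀(sqrt(Re²+Im²)) = -4.73 dB.
∠L = atan2(Im, Re) = -16.86°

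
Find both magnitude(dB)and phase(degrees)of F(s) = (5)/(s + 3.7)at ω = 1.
Substitute s = j*1: F(j1) = 1.25936 - 0.340368j.
|F| = 20*log₁₀(sqrt(Re²+Im²)) = 2.31 dB.
∠F = atan2(Im, Re) = -15.12°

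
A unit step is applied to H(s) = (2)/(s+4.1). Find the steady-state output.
FVT: lim_{t→∞} y(t) = lim_{s→0} s*Y(s) where Y(s) = H(s)/s.
= lim_{s→0} H(s) = H(0) = num(0)/den(0) = 2/4.1 = 0.4878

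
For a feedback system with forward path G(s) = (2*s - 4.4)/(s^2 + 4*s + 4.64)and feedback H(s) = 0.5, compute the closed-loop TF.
Closed-loop T = G/(1+GH).
Numerator: G_num * H_den = 2*s - 4.4.
Denominator: G_den * H_den + G_num * H_num = (s^2 + 4*s + 4.64) + (s - 2.2) = s^2 + 5*s + 2.44.
T(s) = (2*s - 4.4)/(s^2 + 5*s + 2.44)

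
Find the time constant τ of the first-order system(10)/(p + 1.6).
First-order system: τ = -1/pole. Pole = -1.6. τ = -1/(-1.6) = 0.625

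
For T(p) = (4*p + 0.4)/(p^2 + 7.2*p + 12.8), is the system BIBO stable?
Denominator: p^2 + 7.2*p + 12.8 = (p + 3.2)(p + 4). Poles: -3.2, -4. All Re(p)<0: Yes (stable)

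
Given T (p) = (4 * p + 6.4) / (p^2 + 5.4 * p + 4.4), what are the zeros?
Set numerator = 0: 4*p + 6.4 = 0 → Zeros: -1.6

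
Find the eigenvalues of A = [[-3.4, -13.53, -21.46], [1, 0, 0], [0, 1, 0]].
Eigenvalues solve det(λI - A) = 0.
Characteristic polynomial: λ^3 + 3.4*λ^2 + 13.53*λ + 21.46 = 0.
Factor: (λ + 2)(λ^2 + 1.4*λ + 10.73) = 0.
Roots: -0.7 + 3.2j, -0.7 - 3.2j, -2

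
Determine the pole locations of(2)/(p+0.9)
Set denominator = 0: p + 0.9 = 0 → Poles: -0.9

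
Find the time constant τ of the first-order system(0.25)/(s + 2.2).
First-order system: τ = -1/pole. Pole = -2.2. τ = -1/(-2.2) = 0.4545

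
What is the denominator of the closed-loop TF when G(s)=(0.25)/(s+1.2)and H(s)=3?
Characteristic poly = G_den * H_den + G_num * H_num = (s + 1.2) + (0.75) = s + 1.95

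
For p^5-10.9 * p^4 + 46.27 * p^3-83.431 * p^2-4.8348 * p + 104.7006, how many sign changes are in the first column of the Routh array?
Routh array:
p^5: [1, 46.27, -4.8348]; p^4: [-10.9, -83.431, 104.7006]; p^3: [38.6158, 4.77076]; p^2: [-82.0844, 104.7006]; p^1: [54.0261]; p^0: [104.7006]
First column: [1, -10.9, 38.6158, -82.0844, 54.0261, 104.7006]. Sign changes = 4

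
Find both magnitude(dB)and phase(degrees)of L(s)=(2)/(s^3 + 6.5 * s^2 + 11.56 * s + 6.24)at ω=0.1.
Substitute s = j*0.1: L(j0.1) = 0.312938 - 0.0585334j.
|L| = 20*log₁₀(sqrt(Re²+Im²)) = -9.94 dB.
∠L = atan2(Im, Re) = -10.59°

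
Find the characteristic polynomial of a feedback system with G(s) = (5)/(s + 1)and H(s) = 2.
Characteristic poly = G_den * H_den + G_num * H_num = (s + 1) + (10) = s + 11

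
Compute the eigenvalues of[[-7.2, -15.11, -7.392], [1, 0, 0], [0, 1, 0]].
Eigenvalues solve det(λI - A) = 0.
Characteristic polynomial: λ^3 + 7.2*λ^2 + 15.11*λ + 7.392 = 0.
Factor: (λ + 3.2)(λ + 3.3)(λ + 0.7) = 0.
Roots: -0.7, -3.2, -3.3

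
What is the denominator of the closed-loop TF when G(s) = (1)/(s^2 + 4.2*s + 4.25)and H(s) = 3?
Characteristic poly = G_den * H_den + G_num * H_num = (s^2 + 4.2*s + 4.25) + (3) = s^2 + 4.2*s + 7.25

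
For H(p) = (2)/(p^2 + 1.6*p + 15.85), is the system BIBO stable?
Denominator: p^2 + 1.6*p + 15.85. Poles: -0.8 + 3.9j, -0.8 - 3.9j. All Re(p)<0: Yes (stable)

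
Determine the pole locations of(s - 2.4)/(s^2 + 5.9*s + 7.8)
Set denominator = 0: s^2 + 5.9*s + 7.8 = (s + 3.9)(s + 2) = 0 → Poles: -2, -3.9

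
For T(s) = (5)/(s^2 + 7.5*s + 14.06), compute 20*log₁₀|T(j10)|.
Substitute s = j*10: T(j10) = -0.0330267 - 0.0288225j.
|T(j10)| = sqrt(Re² + Im²) = 0.04383.
20*log₁₀(0.04383) = -27.16 dB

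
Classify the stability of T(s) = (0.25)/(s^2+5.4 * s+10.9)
Denominator: s^2 + 5.4*s + 10.9. Poles: -2.7 + 1.9j, -2.7 - 1.9j. Stable (all poles in LHP)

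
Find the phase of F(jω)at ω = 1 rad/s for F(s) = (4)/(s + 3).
Substitute s = j*1: F(j1) = 1.2 - 0.4j.
∠F(j1) = atan2(Im, Re) = atan2(-0.4, 1.2) = -18.43°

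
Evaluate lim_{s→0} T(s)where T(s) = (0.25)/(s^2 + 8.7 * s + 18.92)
DC gain = T(0) = num(0)/den(0) = 0.25/18.92 = 0.01321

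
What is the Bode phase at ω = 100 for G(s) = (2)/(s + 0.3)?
Substitute s = j*100: G(j100) = 5.99995e-05 - 0.0199998j.
∠G(j100) = atan2(Im, Re) = atan2(-0.0199998, 5.99995e-05) = -89.83°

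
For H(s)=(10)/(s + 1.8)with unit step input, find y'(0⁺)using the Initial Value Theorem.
IVT: y'(0⁺) = lim_{s→∞} s²·Y(s) = lim_{s→∞} s·H(s).
deg(num) = 0, deg(den) = 1, relative degree = 1, so s·H(s) → (leading num)/(leading den) = 10/1 = 10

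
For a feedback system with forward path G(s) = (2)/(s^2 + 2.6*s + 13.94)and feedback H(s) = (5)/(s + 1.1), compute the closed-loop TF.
Closed-loop T = G/(1+GH).
Numerator: G_num * H_den = 2*s + 2.2.
Denominator: G_den * H_den + G_num * H_num = (s^3 + 3.7*s^2 + 16.8*s + 15.334) + (10) = s^3 + 3.7*s^2 + 16.8*s + 25.334.
T(s) = (2*s + 2.2)/(s^3 + 3.7*s^2 + 16.8*s + 25.334)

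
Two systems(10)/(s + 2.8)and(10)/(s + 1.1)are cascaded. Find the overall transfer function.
Series: H = H₁ · H₂ = (n₁·n₂)/(d₁·d₂).
Num: n₁·n₂ = 100. Den: d₁·d₂ = s^2 + 3.9*s + 3.08.
H(s) = (100)/(s^2 + 3.9*s + 3.08)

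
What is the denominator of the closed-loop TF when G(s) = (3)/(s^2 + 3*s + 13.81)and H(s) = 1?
Characteristic poly = G_den * H_den + G_num * H_num = (s^2 + 3*s + 13.81) + (3) = s^2 + 3*s + 16.81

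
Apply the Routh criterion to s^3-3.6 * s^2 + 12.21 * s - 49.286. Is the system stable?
Routh array:
s^3: [1, 12.21]; s^2: [-3.6, -49.286]; s^1: [-1.48056]; s^0: [-49.286]
First column: [1, -3.6, -1.48056, -49.286]. Sign changes = 1.
No, unstable (1 RHP root(s))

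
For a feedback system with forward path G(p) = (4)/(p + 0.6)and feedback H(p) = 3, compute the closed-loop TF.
Closed-loop T = G/(1+GH).
Numerator: G_num * H_den = 4.
Denominator: G_den * H_den + G_num * H_num = (p + 0.6) + (12) = p + 12.6.
T(p) = (4)/(p + 12.6)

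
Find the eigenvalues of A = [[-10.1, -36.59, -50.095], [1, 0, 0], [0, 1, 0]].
Eigenvalues solve det(λI - A) = 0.
Characteristic polynomial: λ^3 + 10.1*λ^2 + 36.59*λ + 50.095 = 0.
Factor: (λ + 4.3)(λ^2 + 5.8*λ + 11.65) = 0.
Roots: -2.9 + 1.8j, -2.9 - 1.8j, -4.3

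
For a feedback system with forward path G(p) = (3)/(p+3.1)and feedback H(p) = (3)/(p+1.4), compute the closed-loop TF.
Closed-loop T = G/(1+GH).
Numerator: G_num * H_den = 3*p + 4.2.
Denominator: G_den * H_den + G_num * H_num = (p^2 + 4.5*p + 4.34) + (9) = p^2 + 4.5*p + 13.34.
T(p) = (3*p + 4.2)/(p^2 + 4.5*p + 13.34)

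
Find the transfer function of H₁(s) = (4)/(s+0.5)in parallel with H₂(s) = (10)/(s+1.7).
Parallel: H = H₁ + H₂ = (n₁·d₂ + n₂·d₁)/(d₁·d₂).
n₁·d₂ = 4*s + 6.8. n₂·d₁ = 10*s + 5. Sum = 14*s + 11.8. d₁·d₂ = s^2 + 2.2*s + 0.85.
H(s) = (14*s + 11.8)/(s^2 + 2.2*s + 0.85)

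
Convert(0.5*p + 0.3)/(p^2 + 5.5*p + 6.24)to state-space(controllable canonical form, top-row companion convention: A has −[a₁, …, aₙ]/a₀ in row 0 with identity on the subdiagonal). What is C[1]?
Reachable canonical form: C = numerator coefficients (right-aligned, zero-padded to length n).
num = 0.5*p + 0.3, C = [[0.5, 0.3]].
C[1] = 0.3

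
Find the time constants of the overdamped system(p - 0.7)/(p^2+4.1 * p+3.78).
Overdamped: real poles at -1.4, -2.7. τ = -1/pole → τ₁ = 0.7143, τ₂ = 0.3704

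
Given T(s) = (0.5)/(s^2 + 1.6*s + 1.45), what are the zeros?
Numerator is a nonzero constant (0.5) → Zeros: none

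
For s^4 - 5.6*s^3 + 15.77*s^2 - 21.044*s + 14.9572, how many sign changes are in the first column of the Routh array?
Routh array:
s^4: [1, 15.77, 14.9572]; s^3: [-5.6, -21.044]; s^2: [12.0121, 14.9572]; s^1: [-14.071]; s^0: [14.9572]
First column: [1, -5.6, 12.0121, -14.071, 14.9572]. Sign changes = 4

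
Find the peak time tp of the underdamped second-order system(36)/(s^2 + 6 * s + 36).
Standard form: ωn²/(s²+2ζωn·s+ωn²) → ωn = 6, ζ = 0.5.
ωd = ωn·√(1-ζ²) = 6·√(1-0.5²) = 5.196.
tp = π/ωd = π/5.196 = 0.6046 s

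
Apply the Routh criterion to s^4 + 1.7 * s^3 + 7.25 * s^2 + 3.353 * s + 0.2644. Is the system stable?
Routh array:
s^4: [1, 7.25, 0.2644]; s^3: [1.7, 3.353]; s^2: [5.27765, 0.2644]; s^1: [3.26783]; s^0: [0.2644]
First column: [1, 1.7, 5.27765, 3.26783, 0.2644]. Sign changes = 0.
Yes, stable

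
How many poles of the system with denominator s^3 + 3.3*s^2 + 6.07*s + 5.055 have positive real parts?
s^3 + 3.3*s^2 + 6.07*s + 5.055 = (s + 1.5)(s^2 + 1.8*s + 3.37). Poles: -0.9 + 1.6j, -0.9 - 1.6j, -1.5. RHP poles (Re>0): 0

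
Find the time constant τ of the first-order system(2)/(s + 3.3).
First-order system: τ = -1/pole. Pole = -3.3. τ = -1/(-3.3) = 0.303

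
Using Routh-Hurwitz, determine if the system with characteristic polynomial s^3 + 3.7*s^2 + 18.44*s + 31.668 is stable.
Routh array:
s^3: [1, 18.44]; s^2: [3.7, 31.668]; s^1: [9.88108]; s^0: [31.668]
First column: [1, 3.7, 9.88108, 31.668]. Sign changes = 0.
Yes, stable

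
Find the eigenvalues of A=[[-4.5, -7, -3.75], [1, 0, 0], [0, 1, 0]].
Eigenvalues solve det(λI - A) = 0.
Characteristic polynomial: λ^3 + 4.5*λ^2 + 7*λ + 3.75 = 0.
Factor: (λ + 1.5)(λ^2 + 3*λ + 2.5) = 0.
Roots: -1.5, -1.5 + 0.5j, -1.5 - 0.5j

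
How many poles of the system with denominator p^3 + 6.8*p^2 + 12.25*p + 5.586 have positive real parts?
p^3 + 6.8*p^2 + 12.25*p + 5.586 = (p + 4.2)(p + 0.7)(p + 1.9). Poles: -0.7, -1.9, -4.2. RHP poles (Re>0): 0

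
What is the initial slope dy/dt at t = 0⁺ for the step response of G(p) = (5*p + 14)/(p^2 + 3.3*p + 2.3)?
IVT: y'(0⁺) = lim_{p→∞} p²·Y(p) = lim_{p→∞} p·G(p).
deg(num) = 1, deg(den) = 2, relative degree = 1, so p·G(p) → (leading num)/(leading den) = 5/1 = 5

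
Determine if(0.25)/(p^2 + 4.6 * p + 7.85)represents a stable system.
Denominator: p^2 + 4.6*p + 7.85. Poles: -2.3 + 1.6j, -2.3 - 1.6j. All Re(p)<0: Yes (stable)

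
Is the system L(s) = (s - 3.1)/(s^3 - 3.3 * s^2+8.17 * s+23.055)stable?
Denominator: s^3 - 3.3*s^2 + 8.17*s + 23.055 = (s + 1.5)(s^2 - 4.8*s + 15.37). Poles: -1.5, 2.4 + 3.1j, 2.4 - 3.1j. All Re(p)<0: No (unstable)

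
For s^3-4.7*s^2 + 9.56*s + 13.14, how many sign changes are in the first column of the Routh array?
Routh array:
s^3: [1, 9.56]; s^2: [-4.7, 13.14]; s^1: [12.3557]; s^0: [13.14]
First column: [1, -4.7, 12.3557, 13.14]. Sign changes = 2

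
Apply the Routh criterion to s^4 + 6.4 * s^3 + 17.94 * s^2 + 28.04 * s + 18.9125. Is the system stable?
Routh array:
s^4: [1, 17.94, 18.9125]; s^3: [6.4, 28.04]; s^2: [13.55875, 18.9125]; s^1: [19.1129]; s^0: [18.9125]
First column: [1, 6.4, 13.55875, 19.1129, 18.9125]. Sign changes = 0.
Yes, stable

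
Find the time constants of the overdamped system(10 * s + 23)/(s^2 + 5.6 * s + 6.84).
Overdamped: real poles at -1.8, -3.8. τ = -1/pole → τ₁ = 0.5556, τ₂ = 0.2632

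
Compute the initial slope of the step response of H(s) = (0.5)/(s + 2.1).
IVT: y'(0⁺) = lim_{s→∞} s²·Y(s) = lim_{s→∞} s·H(s).
deg(num) = 0, deg(den) = 1, relative degree = 1, so s·H(s) → (leading num)/(leading den) = 0.5/1 = 0.5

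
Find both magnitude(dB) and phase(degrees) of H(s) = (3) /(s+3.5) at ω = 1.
Substitute s = j*1: H(j1) = 0.792453 - 0.226415j.
|H| = 20*log₁₀(sqrt(Re²+Im²)) = -1.68 dB.
∠H = atan2(Im, Re) = -15.95°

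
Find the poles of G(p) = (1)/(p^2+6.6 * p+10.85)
Set denominator = 0: p^2 + 6.6*p + 10.85 = (p + 3.1)(p + 3.5) = 0 → Poles: -3.1, -3.5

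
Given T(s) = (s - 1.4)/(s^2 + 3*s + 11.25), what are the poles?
Set denominator = 0: s^2 + 3*s + 11.25 = 0 → Poles: -1.5 + 3j, -1.5 - 3j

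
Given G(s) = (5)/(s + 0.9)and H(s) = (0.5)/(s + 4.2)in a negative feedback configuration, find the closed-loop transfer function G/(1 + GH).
Closed-loop T = G/(1+GH).
Numerator: G_num * H_den = 5*s + 21.
Denominator: G_den * H_den + G_num * H_num = (s^2 + 5.1*s + 3.78) + (2.5) = s^2 + 5.1*s + 6.28.
T(s) = (5*s + 21)/(s^2 + 5.1*s + 6.28)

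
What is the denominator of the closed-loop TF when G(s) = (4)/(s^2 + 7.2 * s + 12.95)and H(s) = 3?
Characteristic poly = G_den * H_den + G_num * H_num = (s^2 + 7.2*s + 12.95) + (12) = s^2 + 7.2*s + 24.95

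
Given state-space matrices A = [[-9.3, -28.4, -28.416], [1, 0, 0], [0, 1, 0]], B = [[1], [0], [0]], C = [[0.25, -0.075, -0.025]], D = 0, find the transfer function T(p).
T(p) = C(pI - A)⁻¹B + D.
Characteristic polynomial det(pI - A) = p^3 + 9.3*p^2 + 28.4*p + 28.416.
Numerator from C·adj(pI-A)·B + D·det(pI-A) = 0.25*p^2 - 0.075*p - 0.025.
T(p) = (0.25*p^2 - 0.075*p - 0.025)/(p^3 + 9.3*p^2 + 28.4*p + 28.416)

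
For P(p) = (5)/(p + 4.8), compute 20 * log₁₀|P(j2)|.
Substitute p = j*2: P(j2) = 0.887574 - 0.369822j.
|P(j2)| = sqrt(Re² + Im²) = 0.9615.
20*log₁₀(0.9615) = -0.34 dB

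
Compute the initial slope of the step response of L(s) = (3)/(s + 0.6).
IVT: y'(0⁺) = lim_{s→∞} s²·Y(s) = lim_{s→∞} s·L(s).
deg(num) = 0, deg(den) = 1, relative degree = 1, so s·L(s) → (leading num)/(leading den) = 3/1 = 3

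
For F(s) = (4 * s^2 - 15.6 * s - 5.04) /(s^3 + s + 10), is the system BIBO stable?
Denominator: s^3 + s + 10 = (s + 2)(s^2 - 2*s + 5). Poles: -2, 1 + 2j, 1 - 2j. All Re(p)<0: No (unstable)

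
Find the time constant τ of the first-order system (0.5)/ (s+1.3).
First-order system: τ = -1/pole. Pole = -1.3. τ = -1/(-1.3) = 0.7692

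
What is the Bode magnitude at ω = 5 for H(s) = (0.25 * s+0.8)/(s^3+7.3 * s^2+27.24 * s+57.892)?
Substitute s = j*5: H(j5) = -0.00547426 - 0.0105235j.
|H(j5)| = sqrt(Re² + Im²) = 0.01186.
20*log₁₀(0.01186) = -38.52 dB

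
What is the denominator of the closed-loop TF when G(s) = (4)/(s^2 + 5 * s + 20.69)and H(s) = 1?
Characteristic poly = G_den * H_den + G_num * H_num = (s^2 + 5*s + 20.69) + (4) = s^2 + 5*s + 24.69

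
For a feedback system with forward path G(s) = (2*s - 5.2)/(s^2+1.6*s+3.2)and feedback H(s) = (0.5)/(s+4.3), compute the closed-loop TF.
Closed-loop T = G/(1+GH).
Numerator: G_num * H_den = 2*s^2 + 3.4*s - 22.36.
Denominator: G_den * H_den + G_num * H_num = (s^3 + 5.9*s^2 + 10.08*s + 13.76) + (s - 2.6) = s^3 + 5.9*s^2 + 11.08*s + 11.16.
T(s) = (2*s^2 + 3.4*s - 22.36)/(s^3 + 5.9*s^2 + 11.08*s + 11.16)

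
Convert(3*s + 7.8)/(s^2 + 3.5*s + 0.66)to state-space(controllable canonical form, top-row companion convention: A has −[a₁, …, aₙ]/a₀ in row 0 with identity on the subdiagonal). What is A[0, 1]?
Reachable canonical form for den = s^2 + 3.5*s + 0.66: top row of A = -[a₁,a₂,...,aₙ]/a₀, ones on the subdiagonal, zeros elsewhere.
A = [[-3.5, -0.66], [1, 0]].
A[0,1] = -0.66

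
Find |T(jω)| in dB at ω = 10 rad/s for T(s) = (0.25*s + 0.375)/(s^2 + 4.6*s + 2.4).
Substitute s = j*10: T(j10) = 0.00673438 - 0.0224408j.
|T(j10)| = sqrt(Re² + Im²) = 0.02343.
20*log₁₀(0.02343) = -32.60 dB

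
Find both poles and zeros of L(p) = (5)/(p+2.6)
Set denominator = 0: p + 2.6 = 0 → Poles: -2.6
Numerator is a nonzero constant (5) → Zeros: none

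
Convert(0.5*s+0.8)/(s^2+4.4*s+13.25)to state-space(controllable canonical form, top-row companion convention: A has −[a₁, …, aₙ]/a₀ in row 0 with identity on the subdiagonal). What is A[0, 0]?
Reachable canonical form for den = s^2 + 4.4*s + 13.25: top row of A = -[a₁,a₂,...,aₙ]/a₀, ones on the subdiagonal, zeros elsewhere.
A = [[-4.4, -13.25], [1, 0]].
A[0,0] = -4.4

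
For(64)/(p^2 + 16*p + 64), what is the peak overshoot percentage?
Standard form: ωn²/(p²+2ζωn·p+ωn²) → ωn = 8, ζ = 1.
ζ ≥ 1, so the response is non-oscillatory: peak overshoot = 0%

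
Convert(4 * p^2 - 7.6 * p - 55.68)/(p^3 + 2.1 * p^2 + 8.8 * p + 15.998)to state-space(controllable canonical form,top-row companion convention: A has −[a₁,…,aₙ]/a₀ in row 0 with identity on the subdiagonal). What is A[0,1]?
Reachable canonical form for den = p^3 + 2.1*p^2 + 8.8*p + 15.998: top row of A = -[a₁,a₂,...,aₙ]/a₀, ones on the subdiagonal, zeros elsewhere.
A = [[-2.1, -8.8, -15.998], [1, 0, 0], [0, 1, 0]].
A[0,1] = -8.8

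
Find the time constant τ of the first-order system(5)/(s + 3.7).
First-order system: τ = -1/pole. Pole = -3.7. τ = -1/(-3.7) = 0.2703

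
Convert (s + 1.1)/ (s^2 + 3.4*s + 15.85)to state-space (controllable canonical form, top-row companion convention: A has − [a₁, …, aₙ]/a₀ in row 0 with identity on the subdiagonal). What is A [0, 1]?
Reachable canonical form for den = s^2 + 3.4*s + 15.85: top row of A = -[a₁,a₂,...,aₙ]/a₀, ones on the subdiagonal, zeros elsewhere.
A = [[-3.4, -15.85], [1, 0]].
A[0,1] = -15.85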